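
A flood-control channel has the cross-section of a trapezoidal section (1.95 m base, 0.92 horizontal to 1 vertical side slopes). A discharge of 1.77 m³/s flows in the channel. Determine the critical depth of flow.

At critical depth, Q² T / (g A³) = 1, i.e. A³/T = Q²/g = 1.77²/9.81 = 0.3194.
Trying y = 0.469 m: A³/T = 0.4953 — high.
Trying y = 0.363 m: A³/T = 0.2177 — low.
Trying y = 0.409 m: A³/T = 0.3187 — close enough.

y_c = 0.409 m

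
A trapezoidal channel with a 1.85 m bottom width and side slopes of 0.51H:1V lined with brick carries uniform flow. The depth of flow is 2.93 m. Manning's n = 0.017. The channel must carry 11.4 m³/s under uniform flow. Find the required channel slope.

S = 0.00032

With bottom width b = 1.85 m and side slope z = 0.51: A = (b + zy)y = (1.85 + 0.51×2.93)×2.93 = 9.799 m²; P = b + 2y√(1+z²) = 1.85 + 2×2.93×1.123 = 8.428 m.
Hydraulic radius R = A/P = 9.799/8.428 = 1.163 m.
From Manning's equation, S = [nQ / (1 A R^(2/3))]² = [0.017 × 11.4 / (1 × 9.799 × 1.163^(2/3))]² = 0.00032.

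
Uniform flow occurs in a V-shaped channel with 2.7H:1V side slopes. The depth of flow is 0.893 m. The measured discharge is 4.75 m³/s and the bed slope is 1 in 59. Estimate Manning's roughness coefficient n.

n = 0.033

For a triangular section with side slope z = 2.7: A = zy² = 2.7×0.893² = 2.153 m²; P = 2y√(1+z²) = 2×0.893×2.879 = 5.142 m.
Hydraulic radius R = A/P = 2.153/5.142 = 0.4187 m.
Rearranging Manning's equation: n = (1/Q) A R^(2/3) S^(1/2) = (1/4.75) × 2.153 × 0.4187^(2/3) × √0.01695 = 0.033.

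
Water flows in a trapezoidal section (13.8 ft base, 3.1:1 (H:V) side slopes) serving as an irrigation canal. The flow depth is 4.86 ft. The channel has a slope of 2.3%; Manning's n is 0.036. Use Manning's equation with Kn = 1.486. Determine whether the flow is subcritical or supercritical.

supercritical

With bottom width b = 13.8 ft and side slope z = 3.1: A = (b + zy)y = (13.8 + 3.1×4.86)×4.86 = 140.3 ft²; P = b + 2y√(1+z²) = 13.8 + 2×4.86×3.257 = 45.46 ft.
Hydraulic radius R = A/P = 140.3/45.46 = 3.086 ft.
V = (1.486/n) R^(2/3) √S = (1.486/0.036) × 3.086^(2/3) × √0.023 = 13.27 ft/s. Hydraulic depth D_h = A/T = 140.3/43.93 = 3.193 ft.
Froude number Fr = V/√(g·D_h) = 13.27/√(32.2×3.193) = 1.31, which is greater than 1, so the flow is supercritical.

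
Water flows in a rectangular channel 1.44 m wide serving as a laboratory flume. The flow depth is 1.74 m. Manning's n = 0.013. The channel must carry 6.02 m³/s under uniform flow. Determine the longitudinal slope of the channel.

Flow area A = b·y = 1.44 × 1.74 = 2.506 m². Wetted perimeter P = b + 2y = 1.44 + 2×1.74 = 4.92 m.
Hydraulic radius R = A/P = 2.506/4.92 = 0.5093 m.
From Manning's equation, S = [nQ / (1 A R^(2/3))]² = [0.013 × 6.02 / (1 × 2.506 × 0.5093^(2/3))]² = 0.0024.

S = 0.0024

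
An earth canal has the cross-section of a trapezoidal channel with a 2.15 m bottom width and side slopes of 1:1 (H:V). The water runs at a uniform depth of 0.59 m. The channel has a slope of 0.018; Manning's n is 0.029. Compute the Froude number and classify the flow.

With bottom width b = 2.15 m and side slope z = 1: A = (b + zy)y = (2.15 + 1×0.59)×0.59 = 1.617 m²; P = b + 2y√(1+z²) = 2.15 + 2×0.59×1.414 = 3.819 m.
Hydraulic radius R = A/P = 1.617/3.819 = 0.4233 m.
V = (1/n) R^(2/3) √S = (1/0.029) × 0.4233^(2/3) × √0.018 = 2.608 m/s. Hydraulic depth D_h = A/T = 1.617/3.33 = 0.4855 m.
Froude number Fr = V/√(g·D_h) = 2.608/√(9.81×0.4855) = 1.2, which is greater than 1, so the flow is supercritical.

supercritical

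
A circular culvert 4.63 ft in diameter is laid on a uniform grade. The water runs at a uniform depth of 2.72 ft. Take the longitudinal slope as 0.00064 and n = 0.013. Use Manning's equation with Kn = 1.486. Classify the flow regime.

subcritical

For a circular section of diameter D = 4.63 ft at depth y = 2.72 ft, the central angle is θ = 2 arccos(1 − 2y/D) = 3.493 rad. Then A = (D²/8)(θ − sin θ) = 10.28 ft² and P = Dθ/2 = 8.087 ft.
Hydraulic radius R = A/P = 10.28/8.087 = 1.272 ft.
V = (1.486/n) R^(2/3) √S = (1.486/0.013) × 1.272^(2/3) × √0.00064 = 3.394 ft/s. Hydraulic depth D_h = A/T = 10.28/4.559 = 2.256 ft.
Froude number Fr = V/√(g·D_h) = 3.394/√(32.2×2.256) = 0.398, which is less than 1, so the flow is subcritical.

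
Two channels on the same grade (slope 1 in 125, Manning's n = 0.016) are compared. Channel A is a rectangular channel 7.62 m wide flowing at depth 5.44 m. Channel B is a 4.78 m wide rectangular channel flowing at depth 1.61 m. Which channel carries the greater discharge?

channel A

Channel A: Flow area A = b·y = 7.62 × 5.44 = 41.45 m². Wetted perimeter P = b + 2y = 7.62 + 2×5.44 = 18.5 m. Hydraulic radius R = A/P = 41.45/18.5 = 2.241 m. Q_A = (1/0.016)·41.45·2.241^(2/3)·√0.008 = 396.8 m³/s.
Channel B: Flow area A = b·y = 4.78 × 1.61 = 7.696 m². Wetted perimeter P = b + 2y = 4.78 + 2×1.61 = 8 m. Hydraulic radius R = A/P = 7.696/8 = 0.962 m. Q_B = (1/0.016)·7.696·0.962^(2/3)·√0.008 = 41.92 m³/s.
Q_A = 396.8 m³/s vs Q_B = 41.92 m³/s, so channel A carries more.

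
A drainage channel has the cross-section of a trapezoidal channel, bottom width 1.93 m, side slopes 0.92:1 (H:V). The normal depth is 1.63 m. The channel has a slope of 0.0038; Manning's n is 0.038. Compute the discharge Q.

With bottom width b = 1.93 m and side slope z = 0.92: A = (b + zy)y = (1.93 + 0.92×1.63)×1.63 = 5.59 m²; P = b + 2y√(1+z²) = 1.93 + 2×1.63×1.359 = 6.36 m.
Hydraulic radius R = A/P = 5.59/6.36 = 0.879 m.
Manning's equation: Q = (1/n) A R^(2/3) S^(1/2) = (1/0.038) × 5.59 × 0.879^(2/3) × 0.0038^(1/2) = 8.32 m³/s.

Q = 8.32 m³/s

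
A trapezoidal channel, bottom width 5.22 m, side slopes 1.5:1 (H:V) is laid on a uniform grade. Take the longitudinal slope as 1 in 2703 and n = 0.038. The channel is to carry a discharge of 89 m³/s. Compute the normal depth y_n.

y_n = 5.87 m

Manning's equation rearranged: A R^(2/3) = nQ / (1·√S) = 0.038 × 89 / (√0.00037) = 175.8.
Try y = 5.24 m: A R^(2/3) = 137.5 — low.
Try y = 6.45 m: A R^(2/3) = 216.1 — high.
Try y = 5.87 m: A R^(2/3) = 175.8 — matches.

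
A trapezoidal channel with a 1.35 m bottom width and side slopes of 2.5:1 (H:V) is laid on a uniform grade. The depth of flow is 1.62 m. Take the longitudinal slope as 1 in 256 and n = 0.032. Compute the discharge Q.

With bottom width b = 1.35 m and side slope z = 2.5: A = (b + zy)y = (1.35 + 2.5×1.62)×1.62 = 8.748 m²; P = b + 2y√(1+z²) = 1.35 + 2×1.62×2.693 = 10.07 m.
Hydraulic radius R = A/P = 8.748/10.07 = 0.8684 m.
Manning's equation: Q = (1/n) A R^(2/3) S^(1/2) = (1/0.032) × 8.748 × 0.8684^(2/3) × 0.003906^(1/2) = 15.6 m³/s.

Q = 15.6 m³/s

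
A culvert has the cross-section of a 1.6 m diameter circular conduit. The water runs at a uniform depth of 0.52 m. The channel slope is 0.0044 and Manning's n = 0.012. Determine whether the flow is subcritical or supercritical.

For a circular section of diameter D = 1.6 m at depth y = 0.52 m, the central angle is θ = 2 arccos(1 − 2y/D) = 2.426 rad. Then A = (D²/8)(θ − sin θ) = 0.5666 m² and P = Dθ/2 = 1.941 m.
Hydraulic radius R = A/P = 0.5666/1.941 = 0.2919 m.
V = (1/n) R^(2/3) √S = (1/0.012) × 0.2919^(2/3) × √0.0044 = 2.432 m/s. Hydraulic depth D_h = A/T = 0.5666/1.499 = 0.3781 m.
Froude number Fr = V/√(g·D_h) = 2.432/√(9.81×0.3781) = 1.26, which is greater than 1, so the flow is supercritical.

supercritical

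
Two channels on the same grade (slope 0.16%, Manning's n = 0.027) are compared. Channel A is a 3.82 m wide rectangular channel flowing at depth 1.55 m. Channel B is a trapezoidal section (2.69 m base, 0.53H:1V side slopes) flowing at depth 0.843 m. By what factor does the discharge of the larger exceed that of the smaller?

2.92

Channel A: Flow area A = b·y = 3.82 × 1.55 = 5.921 m². Wetted perimeter P = b + 2y = 3.82 + 2×1.55 = 6.92 m. Hydraulic radius R = A/P = 5.921/6.92 = 0.8556 m. Q_A = (1/0.027)·5.921·0.8556^(2/3)·√0.0016 = 7.906 m³/s.
Channel B: With bottom width b = 2.69 m and side slope z = 0.53: A = (b + zy)y = (2.69 + 0.53×0.843)×0.843 = 2.644 m²; P = b + 2y√(1+z²) = 2.69 + 2×0.843×1.132 = 4.598 m. Hydraulic radius R = A/P = 2.644/4.598 = 0.5751 m. Q_B = (1/0.027)·2.644·0.5751^(2/3)·√0.0016 = 2.709 m³/s.
The larger discharge is 7.906 m³/s and the smaller is 2.709 m³/s; the ratio is 2.92.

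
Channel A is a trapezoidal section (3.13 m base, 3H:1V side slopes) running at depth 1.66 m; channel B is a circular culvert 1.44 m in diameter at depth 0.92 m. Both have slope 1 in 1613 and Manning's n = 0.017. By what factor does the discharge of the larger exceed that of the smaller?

Channel A: With bottom width b = 3.13 m and side slope z = 3: A = (b + zy)y = (3.13 + 3×1.66)×1.66 = 13.46 m²; P = b + 2y√(1+z²) = 3.13 + 2×1.66×3.162 = 13.63 m. Hydraulic radius R = A/P = 13.46/13.63 = 0.9878 m. Q_A = (1/0.017)·13.46·0.9878^(2/3)·√0.00062 = 19.56 m³/s.
Channel B: For a circular section of diameter D = 1.44 m at depth y = 0.92 m, the central angle is θ = 2 arccos(1 − 2y/D) = 3.705 rad. Then A = (D²/8)(θ − sin θ) = 1.099 m² and P = Dθ/2 = 2.667 m. Hydraulic radius R = A/P = 1.099/2.667 = 0.4119 m. Q_B = (1/0.017)·1.099·0.4119^(2/3)·√0.00062 = 0.8907 m³/s.
The larger discharge is 19.56 m³/s and the smaller is 0.8907 m³/s; the ratio is 22.

22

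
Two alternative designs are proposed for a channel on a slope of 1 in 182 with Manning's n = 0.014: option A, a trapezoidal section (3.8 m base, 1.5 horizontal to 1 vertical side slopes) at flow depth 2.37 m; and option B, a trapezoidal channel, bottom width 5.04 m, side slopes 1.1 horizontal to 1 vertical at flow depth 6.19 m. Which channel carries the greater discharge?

channel B

Channel A: With bottom width b = 3.8 m and side slope z = 1.5: A = (b + zy)y = (3.8 + 1.5×2.37)×2.37 = 17.43 m²; P = b + 2y√(1+z²) = 3.8 + 2×2.37×1.803 = 12.35 m. Hydraulic radius R = A/P = 17.43/12.35 = 1.412 m. Q_A = (1/0.014)·17.43·1.412^(2/3)·√0.005495 = 116.2 m³/s.
Channel B: With bottom width b = 5.04 m and side slope z = 1.1: A = (b + zy)y = (5.04 + 1.1×6.19)×6.19 = 73.35 m²; P = b + 2y√(1+z²) = 5.04 + 2×6.19×1.487 = 23.44 m. Hydraulic radius R = A/P = 73.35/23.44 = 3.129 m. Q_B = (1/0.014)·73.35·3.129^(2/3)·√0.005495 = 830.7 m³/s.
Q_A = 116.2 m³/s vs Q_B = 830.7 m³/s, so channel B carries more.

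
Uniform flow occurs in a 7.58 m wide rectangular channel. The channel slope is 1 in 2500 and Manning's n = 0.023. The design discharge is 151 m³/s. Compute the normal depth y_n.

Manning's equation rearranged: A R^(2/3) = nQ / (1·√S) = 0.023 × 151 / (√0.0004) = 173.6.
At y = 12.7 m: A R^(2/3) = 196.6 — over.
At y = 9.28 m: A R^(2/3) = 136.1 — short.
At y = 11.4 m: A R^(2/3) = 173.5 — close enough.

y_n = 11.4 m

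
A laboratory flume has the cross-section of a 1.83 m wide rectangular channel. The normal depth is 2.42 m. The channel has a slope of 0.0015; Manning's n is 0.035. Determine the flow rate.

Q = 3.73 m³/s

Flow area A = b·y = 1.83 × 2.42 = 4.429 m². Wetted perimeter P = b + 2y = 1.83 + 2×2.42 = 6.67 m.
Hydraulic radius R = A/P = 4.429/6.67 = 0.664 m.
Manning's equation: Q = (1/n) A R^(2/3) S^(1/2) = (1/0.035) × 4.429 × 0.664^(2/3) × 0.0015^(1/2) = 3.73 m³/s.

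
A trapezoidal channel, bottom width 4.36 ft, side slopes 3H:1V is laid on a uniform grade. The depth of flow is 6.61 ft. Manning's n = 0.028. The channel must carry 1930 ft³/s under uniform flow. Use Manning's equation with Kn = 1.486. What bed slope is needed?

S = 0.00987

With bottom width b = 4.36 ft and side slope z = 3: A = (b + zy)y = (4.36 + 3×6.61)×6.61 = 159.9 ft²; P = b + 2y√(1+z²) = 4.36 + 2×6.61×3.162 = 46.17 ft.
Hydraulic radius R = A/P = 159.9/46.17 = 3.464 ft.
From Manning's equation, S = [nQ / (1.486 A R^(2/3))]² = [0.028 × 1930 / (1.486 × 159.9 × 3.464^(2/3))]² = 0.00987.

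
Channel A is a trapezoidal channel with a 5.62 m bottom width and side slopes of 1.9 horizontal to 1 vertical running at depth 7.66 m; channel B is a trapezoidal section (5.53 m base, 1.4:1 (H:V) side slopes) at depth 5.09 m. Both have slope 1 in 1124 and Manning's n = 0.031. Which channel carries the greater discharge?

channel A

Channel A: With bottom width b = 5.62 m and side slope z = 1.9: A = (b + zy)y = (5.62 + 1.9×7.66)×7.66 = 154.5 m²; P = b + 2y√(1+z²) = 5.62 + 2×7.66×2.147 = 38.51 m. Hydraulic radius R = A/P = 154.5/38.51 = 4.012 m. Q_A = (1/0.031)·154.5·4.012^(2/3)·√0.0008897 = 375.4 m³/s.
Channel B: With bottom width b = 5.53 m and side slope z = 1.4: A = (b + zy)y = (5.53 + 1.4×5.09)×5.09 = 64.42 m²; P = b + 2y√(1+z²) = 5.53 + 2×5.09×1.72 = 23.04 m. Hydraulic radius R = A/P = 64.42/23.04 = 2.795 m. Q_B = (1/0.031)·64.42·2.795^(2/3)·√0.0008897 = 123 m³/s.
Q_A = 375.4 m³/s vs Q_B = 123 m³/s, so channel A carries more.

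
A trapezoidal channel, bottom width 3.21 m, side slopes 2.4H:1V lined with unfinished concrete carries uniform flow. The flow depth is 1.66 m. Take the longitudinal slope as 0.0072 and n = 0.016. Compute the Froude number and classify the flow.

supercritical

With bottom width b = 3.21 m and side slope z = 2.4: A = (b + zy)y = (3.21 + 2.4×1.66)×1.66 = 11.94 m²; P = b + 2y√(1+z²) = 3.21 + 2×1.66×2.6 = 11.84 m.
Hydraulic radius R = A/P = 11.94/11.84 = 1.008 m.
V = (1/n) R^(2/3) √S = (1/0.016) × 1.008^(2/3) × √0.0072 = 5.333 m/s. Hydraulic depth D_h = A/T = 11.94/11.18 = 1.068 m.
Froude number Fr = V/√(g·D_h) = 5.333/√(9.81×1.068) = 1.65, which is greater than 1, so the flow is supercritical.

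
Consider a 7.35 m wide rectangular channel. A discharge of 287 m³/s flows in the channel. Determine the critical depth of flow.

y_c = 5.38 m

For a rectangular channel, critical depth y_c = (q²/g)^(1/3) where q = Q/b = 287/7.35 = 39.05 m²/s.
So y_c = (39.05²/9.81)^(1/3) = 5.38 m.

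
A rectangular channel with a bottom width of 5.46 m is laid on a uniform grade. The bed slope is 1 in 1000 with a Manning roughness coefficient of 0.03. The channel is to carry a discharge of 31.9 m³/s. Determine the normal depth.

Manning's equation rearranged: A R^(2/3) = nQ / (1·√S) = 0.03 × 31.9 / (√0.001) = 30.26.
At y = 4.84 m: A R^(2/3) = 38.31 — too large.
At y = 3.42 m: A R^(2/3) = 24.67 — too small.
At y = 4.01 m: A R^(2/3) = 30.25 — ≈ 30.26.

y_n = 4.01 m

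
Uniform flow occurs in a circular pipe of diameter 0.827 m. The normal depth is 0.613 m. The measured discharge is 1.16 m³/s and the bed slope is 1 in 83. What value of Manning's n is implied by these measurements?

For a circular section of diameter D = 0.827 m at depth y = 0.613 m, the central angle is θ = 2 arccos(1 − 2y/D) = 4.149 rad. Then A = (D²/8)(θ − sin θ) = 0.4269 m² and P = Dθ/2 = 1.715 m.
Hydraulic radius R = A/P = 0.4269/1.715 = 0.2489 m.
Rearranging Manning's equation: n = (1/Q) A R^(2/3) S^(1/2) = (1/1.16) × 0.4269 × 0.2489^(2/3) × √0.01205 = 0.016.

n = 0.016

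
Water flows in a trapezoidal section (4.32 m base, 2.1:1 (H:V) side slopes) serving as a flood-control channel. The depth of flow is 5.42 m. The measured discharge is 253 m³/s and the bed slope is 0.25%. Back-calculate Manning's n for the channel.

n = 0.0341

With bottom width b = 4.32 m and side slope z = 2.1: A = (b + zy)y = (4.32 + 2.1×5.42)×5.42 = 85.1 m²; P = b + 2y√(1+z²) = 4.32 + 2×5.42×2.326 = 29.53 m.
Hydraulic radius R = A/P = 85.1/29.53 = 2.882 m.
Rearranging Manning's equation: n = (1/Q) A R^(2/3) S^(1/2) = (1/253) × 85.1 × 2.882^(2/3) × √0.0025 = 0.0341.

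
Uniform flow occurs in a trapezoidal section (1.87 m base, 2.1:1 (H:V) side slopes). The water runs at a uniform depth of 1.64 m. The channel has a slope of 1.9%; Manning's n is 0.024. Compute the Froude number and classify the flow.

With bottom width b = 1.87 m and side slope z = 2.1: A = (b + zy)y = (1.87 + 2.1×1.64)×1.64 = 8.715 m²; P = b + 2y√(1+z²) = 1.87 + 2×1.64×2.326 = 9.499 m.
Hydraulic radius R = A/P = 8.715/9.499 = 0.9175 m.
V = (1/n) R^(2/3) √S = (1/0.024) × 0.9175^(2/3) × √0.019 = 5.423 m/s. Hydraulic depth D_h = A/T = 8.715/8.758 = 0.9951 m.
Froude number Fr = V/√(g·D_h) = 5.423/√(9.81×0.9951) = 1.74, which is greater than 1, so the flow is supercritical.

supercritical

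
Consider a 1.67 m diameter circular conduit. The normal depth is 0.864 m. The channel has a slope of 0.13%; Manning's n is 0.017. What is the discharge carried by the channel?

Q = 1.37 m³/s

For a circular section of diameter D = 1.67 m at depth y = 0.864 m, the central angle is θ = 2 arccos(1 − 2y/D) = 3.211 rad. Then A = (D²/8)(θ − sin θ) = 1.144 m² and P = Dθ/2 = 2.681 m.
Hydraulic radius R = A/P = 1.144/2.681 = 0.4265 m.
Manning's equation: Q = (1/n) A R^(2/3) S^(1/2) = (1/0.017) × 1.144 × 0.4265^(2/3) × 0.0013^(1/2) = 1.37 m³/s.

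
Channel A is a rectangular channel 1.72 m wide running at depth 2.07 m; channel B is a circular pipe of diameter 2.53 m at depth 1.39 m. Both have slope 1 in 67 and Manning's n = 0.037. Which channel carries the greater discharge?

Channel A: Flow area A = b·y = 1.72 × 2.07 = 3.56 m². Wetted perimeter P = b + 2y = 1.72 + 2×2.07 = 5.86 m. Hydraulic radius R = A/P = 3.56/5.86 = 0.6076 m. Q_A = (1/0.037)·3.56·0.6076^(2/3)·√0.01493 = 8.433 m³/s.
Channel B: For a circular section of diameter D = 2.53 m at depth y = 1.39 m, the central angle is θ = 2 arccos(1 − 2y/D) = 3.34 rad. Then A = (D²/8)(θ − sin θ) = 2.829 m² and P = Dθ/2 = 4.225 m. Hydraulic radius R = A/P = 2.829/4.225 = 0.6697 m. Q_B = (1/0.037)·2.829·0.6697^(2/3)·√0.01493 = 7.151 m³/s.
Q_A = 8.433 m³/s vs Q_B = 7.151 m³/s, so channel A carries more.

channel A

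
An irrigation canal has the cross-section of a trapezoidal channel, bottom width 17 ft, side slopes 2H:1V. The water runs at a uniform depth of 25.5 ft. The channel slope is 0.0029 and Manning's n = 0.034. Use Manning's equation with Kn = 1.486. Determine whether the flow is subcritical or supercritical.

With bottom width b = 17 ft and side slope z = 2: A = (b + zy)y = (17 + 2×25.5)×25.5 = 1734 ft²; P = b + 2y√(1+z²) = 17 + 2×25.5×2.236 = 131 ft.
Hydraulic radius R = A/P = 1734/131 = 13.23 ft.
V = (1.486/n) R^(2/3) √S = (1.486/0.034) × 13.23^(2/3) × √0.0029 = 13.17 ft/s. Hydraulic depth D_h = A/T = 1734/119 = 14.57 ft.
Froude number Fr = V/√(g·D_h) = 13.17/√(32.2×14.57) = 0.608, which is less than 1, so the flow is subcritical.

subcritical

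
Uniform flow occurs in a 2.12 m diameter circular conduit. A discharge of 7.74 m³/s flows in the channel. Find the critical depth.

At critical depth, Q² T / (g A³) = 1, i.e. A³/T = Q²/g = 7.74²/9.81 = 6.107.
Try y = 1.49 m: A³/T = 9.613 — high.
Try y = 1.08 m: A³/T = 2.785 — low.
Try y = 1.33 m: A³/T = 6.179 — ≈ 6.107.

y_c = 1.33 m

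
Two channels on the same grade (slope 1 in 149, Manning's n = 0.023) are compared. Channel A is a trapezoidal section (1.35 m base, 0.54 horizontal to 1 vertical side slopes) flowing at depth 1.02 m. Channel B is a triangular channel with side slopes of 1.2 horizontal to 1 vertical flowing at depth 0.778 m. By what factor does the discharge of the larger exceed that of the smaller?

3.9

Channel A: With bottom width b = 1.35 m and side slope z = 0.54: A = (b + zy)y = (1.35 + 0.54×1.02)×1.02 = 1.939 m²; P = b + 2y√(1+z²) = 1.35 + 2×1.02×1.136 = 3.668 m. Hydraulic radius R = A/P = 1.939/3.668 = 0.5285 m. Q_A = (1/0.023)·1.939·0.5285^(2/3)·√0.006711 = 4.514 m³/s.
Channel B: For a triangular section with side slope z = 1.2: A = zy² = 1.2×0.778² = 0.7263 m²; P = 2y√(1+z²) = 2×0.778×1.562 = 2.431 m. Hydraulic radius R = A/P = 0.7263/2.431 = 0.2988 m. Q_B = (1/0.023)·0.7263·0.2988^(2/3)·√0.006711 = 1.156 m³/s.
The larger discharge is 4.514 m³/s and the smaller is 1.156 m³/s; the ratio is 3.9.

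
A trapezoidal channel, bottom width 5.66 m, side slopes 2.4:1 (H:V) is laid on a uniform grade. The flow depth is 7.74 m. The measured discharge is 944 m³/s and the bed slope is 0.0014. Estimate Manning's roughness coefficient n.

n = 0.019

With bottom width b = 5.66 m and side slope z = 2.4: A = (b + zy)y = (5.66 + 2.4×7.74)×7.74 = 187.6 m²; P = b + 2y√(1+z²) = 5.66 + 2×7.74×2.6 = 45.91 m.
Hydraulic radius R = A/P = 187.6/45.91 = 4.086 m.
Rearranging Manning's equation: n = (1/Q) A R^(2/3) S^(1/2) = (1/944) × 187.6 × 4.086^(2/3) × √0.0014 = 0.019.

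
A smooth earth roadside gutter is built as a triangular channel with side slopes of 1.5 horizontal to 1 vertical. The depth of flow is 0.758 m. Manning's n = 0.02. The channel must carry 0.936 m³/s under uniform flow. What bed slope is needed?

For a triangular section with side slope z = 1.5: A = zy² = 1.5×0.758² = 0.8618 m²; P = 2y√(1+z²) = 2×0.758×1.803 = 2.733 m.
Hydraulic radius R = A/P = 0.8618/2.733 = 0.3153 m.
From Manning's equation, S = [nQ / (1 A R^(2/3))]² = [0.02 × 0.936 / (1 × 0.8618 × 0.3153^(2/3))]² = 0.0022.

S = 0.0022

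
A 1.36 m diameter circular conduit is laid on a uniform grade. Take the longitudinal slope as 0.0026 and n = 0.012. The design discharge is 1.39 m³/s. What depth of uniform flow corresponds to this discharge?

Manning's equation rearranged: A R^(2/3) = nQ / (1·√S) = 0.012 × 1.39 / (√0.0026) = 0.3271.
Try y = 0.72 m: A R^(2/3) = 0.3894 — too large.
Try y = 0.542 m: A R^(2/3) = 0.2369 — too small.
Try y = 0.65 m: A R^(2/3) = 0.3275 — matches.

y_n = 0.65 m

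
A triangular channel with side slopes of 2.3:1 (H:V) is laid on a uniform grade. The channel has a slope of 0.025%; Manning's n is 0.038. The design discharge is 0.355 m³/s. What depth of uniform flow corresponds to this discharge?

y_n = 0.838 m

Manning's equation rearranged: A R^(2/3) = nQ / (1·√S) = 0.038 × 0.355 / (√0.00025) = 0.8532.
At y = 1.03 m: A R^(2/3) = 1.48 — high.
At y = 0.744 m: A R^(2/3) = 0.6216 — low.
At y = 0.838 m: A R^(2/3) = 0.8537 — ≈ 0.8532.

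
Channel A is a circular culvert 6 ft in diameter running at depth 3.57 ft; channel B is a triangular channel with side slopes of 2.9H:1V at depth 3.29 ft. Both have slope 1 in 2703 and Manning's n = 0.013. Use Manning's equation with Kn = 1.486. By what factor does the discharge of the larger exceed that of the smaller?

Channel A: For a circular section of diameter D = 6 ft at depth y = 3.57 ft, the central angle is θ = 2 arccos(1 − 2y/D) = 3.524 rad. Then A = (D²/8)(θ − sin θ) = 17.54 ft² and P = Dθ/2 = 10.57 ft. Hydraulic radius R = A/P = 17.54/10.57 = 1.659 ft. Q_A = (1.486/0.013)·17.54·1.659^(2/3)·√0.00037 = 54.03 ft³/s.
Channel B: For a triangular section with side slope z = 2.9: A = zy² = 2.9×3.29² = 31.39 ft²; P = 2y√(1+z²) = 2×3.29×3.068 = 20.18 ft. Hydraulic radius R = A/P = 31.39/20.18 = 1.555 ft. Q_B = (1.486/0.013)·31.39·1.555^(2/3)·√0.00037 = 92.64 ft³/s.
The larger discharge is 92.64 ft³/s and the smaller is 54.03 ft³/s; the ratio is 1.71.

1.71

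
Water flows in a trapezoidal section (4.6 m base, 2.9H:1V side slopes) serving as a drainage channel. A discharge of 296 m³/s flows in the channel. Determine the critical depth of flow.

y_c = 3.92 m

At critical depth, Q² T / (g A³) = 1, i.e. A³/T = Q²/g = 296²/9.81 = 8931.
At y = 3.28 m: A³/T = 4198 — low.
At y = 4.48 m: A³/T = 16010 — high.
At y = 3.92 m: A³/T = 8972 — ≈ 8931.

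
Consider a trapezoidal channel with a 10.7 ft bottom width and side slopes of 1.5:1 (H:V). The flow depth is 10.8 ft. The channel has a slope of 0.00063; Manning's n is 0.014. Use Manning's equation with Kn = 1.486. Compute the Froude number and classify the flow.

subcritical

With bottom width b = 10.7 ft and side slope z = 1.5: A = (b + zy)y = (10.7 + 1.5×10.8)×10.8 = 290.5 ft²; P = b + 2y√(1+z²) = 10.7 + 2×10.8×1.803 = 49.64 ft.
Hydraulic radius R = A/P = 290.5/49.64 = 5.853 ft.
V = (1.486/n) R^(2/3) √S = (1.486/0.014) × 5.853^(2/3) × √0.00063 = 8.652 ft/s. Hydraulic depth D_h = A/T = 290.5/43.1 = 6.741 ft.
Froude number Fr = V/√(g·D_h) = 8.652/√(32.2×6.741) = 0.587, which is less than 1, so the flow is subcritical.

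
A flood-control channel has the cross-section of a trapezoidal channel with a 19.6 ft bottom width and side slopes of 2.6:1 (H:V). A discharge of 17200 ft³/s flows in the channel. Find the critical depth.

y_c = 16 ft

At critical depth, Q² T / (g A³) = 1, i.e. A³/T = Q²/g = 17200²/32.2 = 9188000.
At y = 12.3 ft: A³/T = 3056000 — too small.
At y = 18.6 ft: A³/T = 17360000 — too large.
At y = 16 ft: A³/T = 9133000 — matches.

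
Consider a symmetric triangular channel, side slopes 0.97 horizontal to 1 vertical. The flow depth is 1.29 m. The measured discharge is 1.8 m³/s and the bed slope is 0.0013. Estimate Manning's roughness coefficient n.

n = 0.019

For a triangular section with side slope z = 0.97: A = zy² = 0.97×1.29² = 1.614 m²; P = 2y√(1+z²) = 2×1.29×1.393 = 3.594 m.
Hydraulic radius R = A/P = 1.614/3.594 = 0.4491 m.
Rearranging Manning's equation: n = (1/Q) A R^(2/3) S^(1/2) = (1/1.8) × 1.614 × 0.4491^(2/3) × √0.0013 = 0.019.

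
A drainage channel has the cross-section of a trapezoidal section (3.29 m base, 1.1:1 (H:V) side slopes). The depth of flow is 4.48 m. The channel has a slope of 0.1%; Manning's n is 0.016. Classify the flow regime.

subcritical

With bottom width b = 3.29 m and side slope z = 1.1: A = (b + zy)y = (3.29 + 1.1×4.48)×4.48 = 36.82 m²; P = b + 2y√(1+z²) = 3.29 + 2×4.48×1.487 = 16.61 m.
Hydraulic radius R = A/P = 36.82/16.61 = 2.217 m.
V = (1/n) R^(2/3) √S = (1/0.016) × 2.217^(2/3) × √0.001 = 3.36 m/s. Hydraulic depth D_h = A/T = 36.82/13.15 = 2.801 m.
Froude number Fr = V/√(g·D_h) = 3.36/√(9.81×2.801) = 0.641, which is less than 1, so the flow is subcritical.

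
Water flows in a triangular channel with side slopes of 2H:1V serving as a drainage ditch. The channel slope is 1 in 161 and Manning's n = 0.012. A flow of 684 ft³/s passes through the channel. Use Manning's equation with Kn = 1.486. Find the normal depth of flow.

Manning's equation rearranged: A R^(2/3) = nQ / (1.486·√S) = 0.012 × 684 / (1.486 × √0.006211) = 70.09.
Trying y = 5.23 ft: A R^(2/3) = 96.39 — too large.
Trying y = 3.4 ft: A R^(2/3) = 30.57 — too small.
Trying y = 4.64 ft: A R^(2/3) = 70.05 — ≈ 70.09.

y_n = 4.64 ft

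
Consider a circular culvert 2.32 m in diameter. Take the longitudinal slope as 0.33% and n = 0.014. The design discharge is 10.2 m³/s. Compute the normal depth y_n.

y_n = 1.64 m

Manning's equation rearranged: A R^(2/3) = nQ / (1·√S) = 0.014 × 10.2 / (√0.0033) = 2.486.
Try y = 2.02 m: A R^(2/3) = 3.08 — over.
Try y = 1.29 m: A R^(2/3) = 1.753 — short.
Try y = 1.64 m: A R^(2/3) = 2.493 — close enough.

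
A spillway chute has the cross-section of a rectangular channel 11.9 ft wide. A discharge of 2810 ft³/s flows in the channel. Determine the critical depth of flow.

y_c = 12 ft

For a rectangular channel, critical depth y_c = (q²/g)^(1/3) where q = Q/b = 2810/11.9 = 236.1 ft²/s.
So y_c = (236.1²/32.2)^(1/3) = 12 ft.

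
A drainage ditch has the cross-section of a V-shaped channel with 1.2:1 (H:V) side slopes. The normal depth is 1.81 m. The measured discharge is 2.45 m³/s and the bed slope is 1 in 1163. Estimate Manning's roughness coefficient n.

n = 0.0369

For a triangular section with side slope z = 1.2: A = zy² = 1.2×1.81² = 3.931 m²; P = 2y√(1+z²) = 2×1.81×1.562 = 5.655 m.
Hydraulic radius R = A/P = 3.931/5.655 = 0.6952 m.
Rearranging Manning's equation: n = (1/Q) A R^(2/3) S^(1/2) = (1/2.45) × 3.931 × 0.6952^(2/3) × √0.0008598 = 0.0369.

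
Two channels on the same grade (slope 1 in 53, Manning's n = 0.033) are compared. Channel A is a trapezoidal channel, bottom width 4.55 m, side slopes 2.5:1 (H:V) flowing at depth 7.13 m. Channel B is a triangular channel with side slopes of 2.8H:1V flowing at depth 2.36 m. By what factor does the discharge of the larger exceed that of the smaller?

22.9

Channel A: With bottom width b = 4.55 m and side slope z = 2.5: A = (b + zy)y = (4.55 + 2.5×7.13)×7.13 = 159.5 m²; P = b + 2y√(1+z²) = 4.55 + 2×7.13×2.693 = 42.95 m. Hydraulic radius R = A/P = 159.5/42.95 = 3.715 m. Q_A = (1/0.033)·159.5·3.715^(2/3)·√0.01887 = 1593 m³/s.
Channel B: For a triangular section with side slope z = 2.8: A = zy² = 2.8×2.36² = 15.59 m²; P = 2y√(1+z²) = 2×2.36×2.973 = 14.03 m. Hydraulic radius R = A/P = 15.59/14.03 = 1.111 m. Q_B = (1/0.033)·15.59·1.111^(2/3)·√0.01887 = 69.64 m³/s.
The larger discharge is 1593 m³/s and the smaller is 69.64 m³/s; the ratio is 22.9.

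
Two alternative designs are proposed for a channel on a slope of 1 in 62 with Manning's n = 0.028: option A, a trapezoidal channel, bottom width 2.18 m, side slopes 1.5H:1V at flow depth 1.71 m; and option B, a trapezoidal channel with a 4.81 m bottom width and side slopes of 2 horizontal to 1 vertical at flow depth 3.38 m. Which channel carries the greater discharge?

channel B

Channel A: With bottom width b = 2.18 m and side slope z = 1.5: A = (b + zy)y = (2.18 + 1.5×1.71)×1.71 = 8.114 m²; P = b + 2y√(1+z²) = 2.18 + 2×1.71×1.803 = 8.345 m. Hydraulic radius R = A/P = 8.114/8.345 = 0.9723 m. Q_A = (1/0.028)·8.114·0.9723^(2/3)·√0.01613 = 36.12 m³/s.
Channel B: With bottom width b = 4.81 m and side slope z = 2: A = (b + zy)y = (4.81 + 2×3.38)×3.38 = 39.11 m²; P = b + 2y√(1+z²) = 4.81 + 2×3.38×2.236 = 19.93 m. Hydraulic radius R = A/P = 39.11/19.93 = 1.963 m. Q_B = (1/0.028)·39.11·1.963^(2/3)·√0.01613 = 278 m³/s.
Q_A = 36.12 m³/s vs Q_B = 278 m³/s, so channel B carries more.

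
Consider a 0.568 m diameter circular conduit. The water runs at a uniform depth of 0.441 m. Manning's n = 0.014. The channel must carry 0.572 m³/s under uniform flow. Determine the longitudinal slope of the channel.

For a circular section of diameter D = 0.568 m at depth y = 0.441 m, the central angle is θ = 2 arccos(1 − 2y/D) = 4.313 rad. Then A = (D²/8)(θ − sin θ) = 0.2111 m² and P = Dθ/2 = 1.225 m.
Hydraulic radius R = A/P = 0.2111/1.225 = 0.1723 m.
From Manning's equation, S = [nQ / (1 A R^(2/3))]² = [0.014 × 0.572 / (1 × 0.2111 × 0.1723^(2/3))]² = 0.015.

S = 0.015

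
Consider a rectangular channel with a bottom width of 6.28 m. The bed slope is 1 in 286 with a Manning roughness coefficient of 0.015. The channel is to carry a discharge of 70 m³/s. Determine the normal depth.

Manning's equation rearranged: A R^(2/3) = nQ / (1·√S) = 0.015 × 70 / (√0.003497) = 17.76.
Try y = 2.72 m: A R^(2/3) = 21.96 — too large.
Try y = 2.33 m: A R^(2/3) = 17.76 — matches.

y_n = 2.33 m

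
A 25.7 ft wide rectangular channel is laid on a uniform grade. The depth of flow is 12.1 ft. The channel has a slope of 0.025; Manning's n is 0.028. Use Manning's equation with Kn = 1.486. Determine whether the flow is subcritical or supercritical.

supercritical

Flow area A = b·y = 25.7 × 12.1 = 311 ft². Wetted perimeter P = b + 2y = 25.7 + 2×12.1 = 49.9 ft.
Hydraulic radius R = A/P = 311/49.9 = 6.232 ft.
V = (1.486/n) R^(2/3) √S = (1.486/0.028) × 6.232^(2/3) × √0.025 = 28.42 ft/s. Hydraulic depth D_h = A/T = 311/25.7 = 12.1 ft.
Froude number Fr = V/√(g·D_h) = 28.42/√(32.2×12.1) = 1.44, which is greater than 1, so the flow is supercritical.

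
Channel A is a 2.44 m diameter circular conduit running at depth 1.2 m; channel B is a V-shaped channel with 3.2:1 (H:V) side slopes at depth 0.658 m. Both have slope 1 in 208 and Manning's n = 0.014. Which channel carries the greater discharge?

channel A

Channel A: For a circular section of diameter D = 2.44 m at depth y = 1.2 m, the central angle is θ = 2 arccos(1 − 2y/D) = 3.109 rad. Then A = (D²/8)(θ − sin θ) = 2.289 m² and P = Dθ/2 = 3.793 m. Hydraulic radius R = A/P = 2.289/3.793 = 0.6036 m. Q_A = (1/0.014)·2.289·0.6036^(2/3)·√0.004808 = 8.097 m³/s.
Channel B: For a triangular section with side slope z = 3.2: A = zy² = 3.2×0.658² = 1.385 m²; P = 2y√(1+z²) = 2×0.658×3.353 = 4.412 m. Hydraulic radius R = A/P = 1.385/4.412 = 0.314 m. Q_B = (1/0.014)·1.385·0.314^(2/3)·√0.004808 = 3.17 m³/s.
Q_A = 8.097 m³/s vs Q_B = 3.17 m³/s, so channel A carries more.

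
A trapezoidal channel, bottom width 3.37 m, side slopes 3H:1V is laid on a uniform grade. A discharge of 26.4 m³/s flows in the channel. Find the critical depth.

y_c = 1.28 m

At critical depth, Q² T / (g A³) = 1, i.e. A³/T = Q²/g = 26.4²/9.81 = 71.05.
Trying y = 0.975 m: A³/T = 25.08 — too small.
Trying y = 1.46 m: A³/T = 119.4 — too large.
Trying y = 1.28 m: A³/T = 71.13 — close enough.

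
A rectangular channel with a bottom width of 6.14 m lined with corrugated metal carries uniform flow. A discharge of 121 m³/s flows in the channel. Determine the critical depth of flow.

For a rectangular channel, critical depth y_c = (q²/g)^(1/3) where q = Q/b = 121/6.14 = 19.71 m²/s.
So y_c = (19.71²/9.81)^(1/3) = 3.41 m.

y_c = 3.41 m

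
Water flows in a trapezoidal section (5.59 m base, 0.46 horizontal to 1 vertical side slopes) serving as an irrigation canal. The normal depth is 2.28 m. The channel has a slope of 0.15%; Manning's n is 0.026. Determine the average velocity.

V = 1.89 m/s

With bottom width b = 5.59 m and side slope z = 0.46: A = (b + zy)y = (5.59 + 0.46×2.28)×2.28 = 15.14 m²; P = b + 2y√(1+z²) = 5.59 + 2×2.28×1.101 = 10.61 m.
Hydraulic radius R = A/P = 15.14/10.61 = 1.427 m.
From Manning's equation, V = (1/n) R^(2/3) S^(1/2) = (1/0.026) × 1.427^(2/3) × 0.0015^(1/2) = 1.89 m/s.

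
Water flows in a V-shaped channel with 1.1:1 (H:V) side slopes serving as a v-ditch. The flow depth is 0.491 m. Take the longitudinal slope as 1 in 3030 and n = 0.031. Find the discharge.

Q = 0.0498 m³/s

For a triangular section with side slope z = 1.1: A = zy² = 1.1×0.491² = 0.2652 m²; P = 2y√(1+z²) = 2×0.491×1.487 = 1.46 m.
Hydraulic radius R = A/P = 0.2652/1.46 = 0.1817 m.
Manning's equation: Q = (1/n) A R^(2/3) S^(1/2) = (1/0.031) × 0.2652 × 0.1817^(2/3) × 0.00033^(1/2) = 0.0498 m³/s.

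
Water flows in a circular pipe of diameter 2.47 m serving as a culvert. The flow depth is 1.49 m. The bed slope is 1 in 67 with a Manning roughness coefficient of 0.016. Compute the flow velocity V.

For a circular section of diameter D = 2.47 m at depth y = 1.49 m, the central angle is θ = 2 arccos(1 − 2y/D) = 3.558 rad. Then A = (D²/8)(θ − sin θ) = 3.021 m² and P = Dθ/2 = 4.394 m.
Hydraulic radius R = A/P = 3.021/4.394 = 0.6876 m.
From Manning's equation, V = (1/n) R^(2/3) S^(1/2) = (1/0.016) × 0.6876^(2/3) × 0.01493^(1/2) = 5.95 m/s.

V = 5.95 m/s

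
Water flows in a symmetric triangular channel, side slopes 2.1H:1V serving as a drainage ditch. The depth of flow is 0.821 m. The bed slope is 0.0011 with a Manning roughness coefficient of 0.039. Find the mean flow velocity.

For a triangular section with side slope z = 2.1: A = zy² = 2.1×0.821² = 1.415 m²; P = 2y√(1+z²) = 2×0.821×2.326 = 3.819 m.
Hydraulic radius R = A/P = 1.415/3.819 = 0.3706 m.
From Manning's equation, V = (1/n) R^(2/3) S^(1/2) = (1/0.039) × 0.3706^(2/3) × 0.0011^(1/2) = 0.439 m/s.

V = 0.439 m/s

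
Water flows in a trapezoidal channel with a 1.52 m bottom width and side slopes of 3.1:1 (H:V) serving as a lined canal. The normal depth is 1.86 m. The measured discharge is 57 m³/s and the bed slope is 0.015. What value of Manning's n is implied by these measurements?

n = 0.029

With bottom width b = 1.52 m and side slope z = 3.1: A = (b + zy)y = (1.52 + 3.1×1.86)×1.86 = 13.55 m²; P = b + 2y√(1+z²) = 1.52 + 2×1.86×3.257 = 13.64 m.
Hydraulic radius R = A/P = 13.55/13.64 = 0.9938 m.
Rearranging Manning's equation: n = (1/Q) A R^(2/3) S^(1/2) = (1/57) × 13.55 × 0.9938^(2/3) × √0.015 = 0.029.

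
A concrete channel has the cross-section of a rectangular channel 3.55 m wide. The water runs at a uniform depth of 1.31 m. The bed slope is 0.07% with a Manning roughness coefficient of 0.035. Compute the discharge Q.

Flow area A = b·y = 3.55 × 1.31 = 4.651 m². Wetted perimeter P = b + 2y = 3.55 + 2×1.31 = 6.17 m.
Hydraulic radius R = A/P = 4.651/6.17 = 0.7537 m.
Manning's equation: Q = (1/n) A R^(2/3) S^(1/2) = (1/0.035) × 4.651 × 0.7537^(2/3) × 0.0007^(1/2) = 2.91 m³/s.

Q = 2.91 m³/s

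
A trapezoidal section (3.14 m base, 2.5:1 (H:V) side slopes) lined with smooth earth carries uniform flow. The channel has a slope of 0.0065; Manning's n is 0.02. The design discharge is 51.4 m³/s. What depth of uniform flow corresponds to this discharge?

y_n = 1.7 m

Manning's equation rearranged: A R^(2/3) = nQ / (1·√S) = 0.02 × 51.4 / (√0.0065) = 12.75.
Try y = 1.5 m: A R^(2/3) = 9.785 — low.
Try y = 1.7 m: A R^(2/3) = 12.75 — ≈ 12.75.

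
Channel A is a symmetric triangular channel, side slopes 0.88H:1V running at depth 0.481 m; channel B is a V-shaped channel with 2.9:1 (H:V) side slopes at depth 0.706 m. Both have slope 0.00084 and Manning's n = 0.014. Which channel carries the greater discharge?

channel B

Channel A: For a triangular section with side slope z = 0.88: A = zy² = 0.88×0.481² = 0.2036 m²; P = 2y√(1+z²) = 2×0.481×1.332 = 1.281 m. Hydraulic radius R = A/P = 0.2036/1.281 = 0.1589 m. Q_A = (1/0.014)·0.2036·0.1589^(2/3)·√0.00084 = 0.1236 m³/s.
Channel B: For a triangular section with side slope z = 2.9: A = zy² = 2.9×0.706² = 1.445 m²; P = 2y√(1+z²) = 2×0.706×3.068 = 4.331 m. Hydraulic radius R = A/P = 1.445/4.331 = 0.3337 m. Q_B = (1/0.014)·1.445·0.3337^(2/3)·√0.00084 = 1.44 m³/s.
Q_A = 0.1236 m³/s vs Q_B = 1.44 m³/s, so channel B carries more.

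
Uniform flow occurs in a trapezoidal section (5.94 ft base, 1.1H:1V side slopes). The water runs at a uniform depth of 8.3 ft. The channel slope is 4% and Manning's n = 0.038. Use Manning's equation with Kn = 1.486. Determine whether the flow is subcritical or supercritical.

With bottom width b = 5.94 ft and side slope z = 1.1: A = (b + zy)y = (5.94 + 1.1×8.3)×8.3 = 125.1 ft²; P = b + 2y√(1+z²) = 5.94 + 2×8.3×1.487 = 30.62 ft.
Hydraulic radius R = A/P = 125.1/30.62 = 4.085 ft.
V = (1.486/n) R^(2/3) √S = (1.486/0.038) × 4.085^(2/3) × √0.04 = 19.99 ft/s. Hydraulic depth D_h = A/T = 125.1/24.2 = 5.169 ft.
Froude number Fr = V/√(g·D_h) = 19.99/√(32.2×5.169) = 1.55, which is greater than 1, so the flow is supercritical.

supercritical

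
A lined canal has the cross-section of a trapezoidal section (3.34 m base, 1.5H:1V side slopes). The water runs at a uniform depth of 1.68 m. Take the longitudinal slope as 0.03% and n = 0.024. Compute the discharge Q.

Q = 7.33 m³/s

With bottom width b = 3.34 m and side slope z = 1.5: A = (b + zy)y = (3.34 + 1.5×1.68)×1.68 = 9.845 m²; P = b + 2y√(1+z²) = 3.34 + 2×1.68×1.803 = 9.397 m.
Hydraulic radius R = A/P = 9.845/9.397 = 1.048 m.
Manning's equation: Q = (1/n) A R^(2/3) S^(1/2) = (1/0.024) × 9.845 × 1.048^(2/3) × 0.0003^(1/2) = 7.33 m³/s.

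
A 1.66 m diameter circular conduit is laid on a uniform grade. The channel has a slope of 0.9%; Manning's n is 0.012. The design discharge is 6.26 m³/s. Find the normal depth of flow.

Manning's equation rearranged: A R^(2/3) = nQ / (1·√S) = 0.012 × 6.26 / (√0.009) = 0.7918.
At y = 0.831 m: A R^(2/3) = 0.6033 — low.
At y = 1.25 m: A R^(2/3) = 1.103 — high.
At y = 0.982 m: A R^(2/3) = 0.7916 — close enough.

y_n = 0.982 m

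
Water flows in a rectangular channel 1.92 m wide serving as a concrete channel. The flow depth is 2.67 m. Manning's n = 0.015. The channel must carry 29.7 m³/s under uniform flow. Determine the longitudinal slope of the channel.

Flow area A = b·y = 1.92 × 2.67 = 5.126 m². Wetted perimeter P = b + 2y = 1.92 + 2×2.67 = 7.26 m.
Hydraulic radius R = A/P = 5.126/7.26 = 0.7061 m.
From Manning's equation, S = [nQ / (1 A R^(2/3))]² = [0.015 × 29.7 / (1 × 5.126 × 0.7061^(2/3))]² = 0.012.

S = 0.012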